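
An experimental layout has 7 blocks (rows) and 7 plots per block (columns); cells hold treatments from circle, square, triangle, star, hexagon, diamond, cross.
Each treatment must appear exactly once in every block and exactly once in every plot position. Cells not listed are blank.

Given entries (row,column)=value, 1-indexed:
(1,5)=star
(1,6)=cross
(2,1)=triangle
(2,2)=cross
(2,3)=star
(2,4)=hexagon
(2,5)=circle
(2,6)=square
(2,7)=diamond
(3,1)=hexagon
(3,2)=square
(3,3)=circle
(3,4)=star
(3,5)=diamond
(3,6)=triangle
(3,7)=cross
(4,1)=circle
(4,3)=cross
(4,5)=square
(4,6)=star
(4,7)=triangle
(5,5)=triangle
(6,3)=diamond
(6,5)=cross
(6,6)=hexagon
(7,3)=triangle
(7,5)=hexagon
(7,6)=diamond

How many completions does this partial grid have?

14

Block 1, plot 1: eliminating its block and plot leaves {square, diamond}.
Block 1, plot 2: eliminating its block and plot leaves {circle, triangle, hexagon, diamond}.
Block 1, plot 3: eliminating its block and plot leaves {square, hexagon}.
Block 1, plot 4: eliminating its block and plot leaves {circle, square, triangle, diamond}.
Block 1, plot 7: eliminating its block and plot leaves {circle, square, hexagon}.
Block 4, plot 2: eliminating its block and plot leaves {hexagon, diamond}.
Block 4, plot 4: eliminating its block and plot leaves {diamond}.
Block 5, plot 1: eliminating its block and plot leaves {square, star, diamond, cross}.
Block 5, plot 2: eliminating its block and plot leaves {circle, star, hexagon, diamond}.
Block 5, plot 3: eliminating its block and plot leaves {square, hexagon}.
Block 5, plot 4: eliminating its block and plot leaves {circle, square, diamond, cross}.
Block 5, plot 6: eliminating its block and plot leaves {circle}.
Block 5, plot 7: eliminating its block and plot leaves {circle, square, star, hexagon}.
Block 6, plot 1: eliminating its block and plot leaves {square, star}.
Block 6, plot 2: eliminating its block and plot leaves {circle, triangle, star}.
Block 6, plot 4: eliminating its block and plot leaves {circle, square, triangle}.
Block 6, plot 7: eliminating its block and plot leaves {circle, square, star}.
Block 7, plot 1: eliminating its block and plot leaves {square, star, cross}.
Block 7, plot 2: eliminating its block and plot leaves {circle, star}.
Block 7, plot 4: eliminating its block and plot leaves {circle, square, cross}.
Block 7, plot 7: eliminating its block and plot leaves {circle, square, star}.
Enumerating the assignments across these blanks that avoid any block or plot repeat gives 14 completions.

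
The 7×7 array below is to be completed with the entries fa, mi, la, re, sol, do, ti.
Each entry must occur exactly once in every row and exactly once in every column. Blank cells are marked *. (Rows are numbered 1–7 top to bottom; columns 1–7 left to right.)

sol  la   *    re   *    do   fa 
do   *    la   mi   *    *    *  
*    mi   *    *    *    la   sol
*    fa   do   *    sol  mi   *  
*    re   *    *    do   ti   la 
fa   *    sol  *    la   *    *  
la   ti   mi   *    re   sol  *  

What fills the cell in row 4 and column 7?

Row 1, column 3: row 1 has {fa, la, re, sol, do} and column 3 has {mi, la, sol, do}, leaving only ti.
Row 1, column 5: row 1 has {fa, la, re, sol, do, ti} and column 5 has {la, re, sol, do}, leaving only mi.
Row 2, column 2: row 2 has {mi, la, do} and column 2 has {fa, mi, la, re, ti}, leaving only sol.
Row 5, column 1: row 5 has {la, re, do, ti} and column 1 has {fa, la, sol, do}, leaving only mi.
Row 5, column 3: row 5 has {mi, la, re, do, ti} and column 3 has {mi, la, sol, do, ti}, leaving only fa.
Row 3, column 3: row 3 has {mi, la, sol} and column 3 has {fa, mi, la, sol, do, ti}, leaving only re.
Row 3, column 1: row 3 has {mi, la, re, sol} and column 1 has {fa, mi, la, sol, do}, leaving only ti.
Row 3, column 5: row 3 has {mi, la, re, sol, ti} and column 5 has {mi, la, re, sol, do}, leaving only fa.
Row 2, column 5: row 2 has {mi, la, sol, do} and column 5 has {fa, mi, la, re, sol, do}, leaving only ti.
Row 2, column 7: row 2 has {mi, la, sol, do, ti} and column 7 has {fa, la, sol}, leaving only re.
Row 4 already has {fa, mi, sol, do} and column 7 already has {fa, la, re, sol}, so row 4, column 7 must be ti.

ti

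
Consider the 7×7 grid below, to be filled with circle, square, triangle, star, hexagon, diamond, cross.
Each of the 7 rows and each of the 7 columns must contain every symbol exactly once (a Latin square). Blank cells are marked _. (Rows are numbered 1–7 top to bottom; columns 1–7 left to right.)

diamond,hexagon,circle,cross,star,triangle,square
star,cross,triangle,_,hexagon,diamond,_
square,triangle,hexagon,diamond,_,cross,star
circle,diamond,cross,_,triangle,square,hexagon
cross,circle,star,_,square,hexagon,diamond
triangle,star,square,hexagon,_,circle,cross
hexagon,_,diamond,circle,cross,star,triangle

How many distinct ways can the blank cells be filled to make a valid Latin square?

Row 2, column 4: eliminating its row and column leaves {square}.
Row 2, column 7: eliminating its row and column leaves {circle}.
Row 3, column 5: eliminating its row and column leaves {circle}.
Row 4, column 4: eliminating its row and column leaves {star}.
Row 5, column 4: eliminating its row and column leaves {triangle}.
Row 6, column 5: eliminating its row and column leaves {diamond}.
Row 7, column 2: eliminating its row and column leaves {square}.
Only one assignment across all blanks avoids any row or column repeat, giving 1 completion.

1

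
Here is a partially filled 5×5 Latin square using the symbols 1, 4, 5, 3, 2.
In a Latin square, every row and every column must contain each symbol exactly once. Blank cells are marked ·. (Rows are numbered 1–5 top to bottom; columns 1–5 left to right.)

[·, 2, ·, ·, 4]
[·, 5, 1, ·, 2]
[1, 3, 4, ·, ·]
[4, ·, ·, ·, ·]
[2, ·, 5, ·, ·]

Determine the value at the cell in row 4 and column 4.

Row 1, column 3: row 1 has {4, 2} and column 3 has {1, 4, 5}, leaving only 3.
Row 1, column 1: row 1 has {4, 3, 2} and column 1 has {1, 4, 2}, leaving only 5.
Row 1, column 4: row 1 has {4, 5, 3, 2} and column 4 has {}, leaving only 1.
Row 2, column 1: row 2 has {1, 5, 2} and column 1 has {1, 4, 5, 2}, leaving only 3.
Row 2, column 4: row 2 has {1, 5, 3, 2} and column 4 has {1}, leaving only 4.
Row 3, column 5: row 3 has {1, 4, 3} and column 5 has {4, 2}, leaving only 5.
Row 3, column 4: row 3 has {1, 4, 5, 3} and column 4 has {1, 4}, leaving only 2.
Row 4, column 2: row 4 has {4} and column 2 has {5, 3, 2}, leaving only 1.
Row 4, column 3: row 4 has {1, 4} and column 3 has {1, 4, 5, 3}, leaving only 2.
Row 4, column 5: row 4 has {1, 4, 2} and column 5 has {4, 5, 2}, leaving only 3.
Row 4 already has {1, 4, 3, 2} and column 4 already has {1, 4, 2}, so row 4, column 4 must be 5.

5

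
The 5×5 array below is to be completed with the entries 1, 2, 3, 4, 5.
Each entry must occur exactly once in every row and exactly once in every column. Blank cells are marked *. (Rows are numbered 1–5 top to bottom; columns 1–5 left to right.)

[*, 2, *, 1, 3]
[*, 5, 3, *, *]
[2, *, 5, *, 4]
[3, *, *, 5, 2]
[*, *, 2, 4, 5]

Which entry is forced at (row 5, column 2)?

3

Row 1, column 3: row 1 has {1, 2, 3} and column 3 has {2, 3, 5}, leaving only 4.
Row 1, column 1: row 1 has {1, 2, 3, 4} and column 1 has {2, 3}, leaving only 5.
Row 2, column 4: row 2 has {3, 5} and column 4 has {1, 4, 5}, leaving only 2.
Row 2, column 5: row 2 has {2, 3, 5} and column 5 has {2, 3, 4, 5}, leaving only 1.
Row 2, column 1: row 2 has {1, 2, 3, 5} and column 1 has {2, 3, 5}, leaving only 4.
Row 3, column 4: row 3 has {2, 4, 5} and column 4 has {1, 2, 4, 5}, leaving only 3.
Row 3, column 2: row 3 has {2, 3, 4, 5} and column 2 has {2, 5}, leaving only 1.
Row 5 already has {2, 4, 5} and column 2 already has {1, 2, 5}, so row 5, column 2 must be 3.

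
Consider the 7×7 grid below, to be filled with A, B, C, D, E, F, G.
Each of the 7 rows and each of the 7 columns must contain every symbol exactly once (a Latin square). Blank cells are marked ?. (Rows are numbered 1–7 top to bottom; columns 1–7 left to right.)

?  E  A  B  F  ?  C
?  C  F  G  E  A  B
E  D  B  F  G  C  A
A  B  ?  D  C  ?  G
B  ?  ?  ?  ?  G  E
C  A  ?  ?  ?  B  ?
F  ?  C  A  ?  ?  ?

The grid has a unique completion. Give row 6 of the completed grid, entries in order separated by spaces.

Row 6, column 4: row 6 has {A, B, C} and column 4 has {A, B, D, F, G}, leaving only E.
Row 6, column 5: row 6 has {A, B, C, E} and column 5 has {C, E, F, G}, leaving only D.
Row 6, column 3: row 6 has {A, B, C, D, E} and column 3 has {A, B, C, F}, leaving only G.
Row 6, column 7: row 6 has {A, B, C, D, E, G} and column 7 has {A, B, C, E, G}, leaving only F.
So row 6 reads: C A G E D B F.

C A G E D B F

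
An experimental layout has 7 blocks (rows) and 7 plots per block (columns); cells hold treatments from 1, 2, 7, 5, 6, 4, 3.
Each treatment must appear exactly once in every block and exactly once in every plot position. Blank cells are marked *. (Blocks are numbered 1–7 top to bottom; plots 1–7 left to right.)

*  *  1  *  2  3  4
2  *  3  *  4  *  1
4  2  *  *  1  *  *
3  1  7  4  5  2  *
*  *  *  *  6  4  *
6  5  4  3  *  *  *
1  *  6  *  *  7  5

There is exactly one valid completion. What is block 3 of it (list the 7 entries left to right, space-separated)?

4 2 5 7 1 6 3

Block 3, plot 3: block 3 has {1, 2, 4} and plot 3 has {1, 7, 6, 4, 3}, leaving only 5.
Block 3, plot 6: block 3 has {1, 2, 5, 4} and plot 6 has {2, 7, 4, 3}, leaving only 6.
Block 3, plot 4: block 3 has {1, 2, 5, 6, 4} and plot 4 has {4, 3}, leaving only 7.
Block 3, plot 7: block 3 has {1, 2, 7, 5, 6, 4} and plot 7 has {1, 5, 4}, leaving only 3.
So block 3 reads: 4 2 5 7 1 6 3.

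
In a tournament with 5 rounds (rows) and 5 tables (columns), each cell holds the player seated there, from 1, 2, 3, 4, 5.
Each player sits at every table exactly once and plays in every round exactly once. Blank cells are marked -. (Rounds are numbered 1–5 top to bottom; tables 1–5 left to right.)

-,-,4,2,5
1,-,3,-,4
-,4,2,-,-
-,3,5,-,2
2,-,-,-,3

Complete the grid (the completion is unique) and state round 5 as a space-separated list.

2 5 1 4 3

Round 5, table 3: round 5 has {2, 3} and table 3 has {2, 3, 4, 5}, leaving only 1.
Round 5, table 2: round 5 has {1, 2, 3} and table 2 has {3, 4}, leaving only 5.
Round 5, table 4: round 5 has {1, 2, 3, 5} and table 4 has {2}, leaving only 4.
So round 5 reads: 2 5 1 4 3.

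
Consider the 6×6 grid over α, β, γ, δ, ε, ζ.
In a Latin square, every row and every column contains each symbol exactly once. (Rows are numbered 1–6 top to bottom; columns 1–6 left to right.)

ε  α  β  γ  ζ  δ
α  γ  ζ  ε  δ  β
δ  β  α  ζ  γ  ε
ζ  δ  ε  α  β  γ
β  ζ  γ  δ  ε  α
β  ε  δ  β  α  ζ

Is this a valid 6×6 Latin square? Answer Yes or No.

No

Column 1 contains β twice (at rows 5 and 6), so it is not a permutation.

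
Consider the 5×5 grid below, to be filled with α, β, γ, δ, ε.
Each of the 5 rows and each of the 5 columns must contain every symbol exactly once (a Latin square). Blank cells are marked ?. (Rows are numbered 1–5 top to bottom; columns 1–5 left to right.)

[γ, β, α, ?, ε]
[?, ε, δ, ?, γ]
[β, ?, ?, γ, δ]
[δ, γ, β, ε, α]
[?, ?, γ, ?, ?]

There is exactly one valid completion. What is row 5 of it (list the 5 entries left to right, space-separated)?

ε δ γ α β

Row 5, column 5: row 5 has {γ} and column 5 has {α, γ, δ, ε}, leaving only β.
Row 1, column 4: row 1 has {α, β, γ, ε} and column 4 has {γ, ε}, leaving only δ.
Row 5, column 4: row 5 has {β, γ} and column 4 has {γ, δ, ε}, leaving only α.
Row 5, column 1: row 5 has {α, β, γ} and column 1 has {β, γ, δ}, leaving only ε.
Row 5, column 2: row 5 has {α, β, γ, ε} and column 2 has {β, γ, ε}, leaving only δ.
So row 5 reads: ε δ γ α β.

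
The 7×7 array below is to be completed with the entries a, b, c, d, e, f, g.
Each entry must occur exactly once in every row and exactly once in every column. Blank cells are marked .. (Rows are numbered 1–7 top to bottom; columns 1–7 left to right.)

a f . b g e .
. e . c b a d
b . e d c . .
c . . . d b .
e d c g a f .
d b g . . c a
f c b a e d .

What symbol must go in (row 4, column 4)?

f

Row 1, column 3: row 1 has {a, b, e, f, g} and column 3 has {b, c, e, g}, leaving only d.
Row 1, column 7: row 1 has {a, b, d, e, f, g} and column 7 has {a, d}, leaving only c.
Row 2, column 1: row 2 has {a, b, c, d, e} and column 1 has {a, b, c, d, e, f}, leaving only g.
Row 2, column 3: row 2 has {a, b, c, d, e, g} and column 3 has {b, c, d, e, g}, leaving only f.
Row 3, column 6: row 3 has {b, c, d, e} and column 6 has {a, b, c, d, e, f}, leaving only g.
Row 3, column 2: row 3 has {b, c, d, e, g} and column 2 has {b, c, d, e, f}, leaving only a.
Row 3, column 7: row 3 has {a, b, c, d, e, g} and column 7 has {a, c, d}, leaving only f.
Row 4, column 2: row 4 has {b, c, d} and column 2 has {a, b, c, d, e, f}, leaving only g.
Row 4, column 3: row 4 has {b, c, d, g} and column 3 has {b, c, d, e, f, g}, leaving only a.
Row 4, column 7: row 4 has {a, b, c, d, g} and column 7 has {a, c, d, f}, leaving only e.
Row 4 already has {a, b, c, d, e, g} and column 4 already has {a, b, c, d, g}, so row 4, column 4 must be f.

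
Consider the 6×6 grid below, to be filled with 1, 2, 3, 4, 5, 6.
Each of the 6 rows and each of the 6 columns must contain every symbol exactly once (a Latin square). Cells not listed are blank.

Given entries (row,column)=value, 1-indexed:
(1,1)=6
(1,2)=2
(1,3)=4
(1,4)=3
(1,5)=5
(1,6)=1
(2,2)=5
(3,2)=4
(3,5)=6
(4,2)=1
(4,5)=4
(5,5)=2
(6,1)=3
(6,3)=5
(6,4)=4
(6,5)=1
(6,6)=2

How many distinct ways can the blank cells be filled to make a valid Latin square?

Row 2, column 1: eliminating its row and column leaves {1, 2, 4}.
Row 2, column 3: eliminating its row and column leaves {1, 2, 3, 6}.
Row 2, column 4: eliminating its row and column leaves {1, 2, 6}.
Row 2, column 5: eliminating its row and column leaves {3}.
Row 2, column 6: eliminating its row and column leaves {3, 4, 6}.
Row 3, column 1: eliminating its row and column leaves {1, 2, 5}.
Row 3, column 3: eliminating its row and column leaves {1, 2, 3}.
Row 3, column 4: eliminating its row and column leaves {1, 2, 5}.
Row 3, column 6: eliminating its row and column leaves {3, 5}.
Row 4, column 1: eliminating its row and column leaves {2, 5}.
Row 4, column 3: eliminating its row and column leaves {2, 3, 6}.
Row 4, column 4: eliminating its row and column leaves {2, 5, 6}.
Row 4, column 6: eliminating its row and column leaves {3, 5, 6}.
Row 5, column 1: eliminating its row and column leaves {1, 4, 5}.
Row 5, column 2: eliminating its row and column leaves {3, 6}.
Row 5, column 3: eliminating its row and column leaves {1, 3, 6}.
Row 5, column 4: eliminating its row and column leaves {1, 5, 6}.
Row 5, column 6: eliminating its row and column leaves {3, 4, 5, 6}.
Row 6, column 2: eliminating its row and column leaves {6}.
Enumerating the assignments across these blanks that avoid any row or column repeat gives 14 completions.

14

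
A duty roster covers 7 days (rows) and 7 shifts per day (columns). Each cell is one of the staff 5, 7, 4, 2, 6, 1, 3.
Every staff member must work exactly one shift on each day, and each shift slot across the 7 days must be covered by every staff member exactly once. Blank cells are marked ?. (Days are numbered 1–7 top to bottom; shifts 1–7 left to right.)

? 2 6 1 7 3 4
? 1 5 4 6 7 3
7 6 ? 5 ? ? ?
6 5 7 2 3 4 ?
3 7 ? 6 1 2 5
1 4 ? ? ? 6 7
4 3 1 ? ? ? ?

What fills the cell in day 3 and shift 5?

4

Day 1, shift 1: day 1 has {7, 4, 2, 6, 1, 3} and shift 1 has {7, 4, 6, 1, 3}, leaving only 5.
Day 2, shift 1: day 2 has {5, 7, 4, 6, 1, 3} and shift 1 has {5, 7, 4, 6, 1, 3}, leaving only 2.
Day 3, shift 6: day 3 has {5, 7, 6} and shift 6 has {7, 4, 2, 6, 3}, leaving only 1.
Day 3, shift 7: day 3 has {5, 7, 6, 1} and shift 7 has {5, 7, 4, 3}, leaving only 2.
Day 3 already has {5, 7, 2, 6, 1} and shift 5 already has {7, 6, 1, 3}, so day 3, shift 5 must be 4.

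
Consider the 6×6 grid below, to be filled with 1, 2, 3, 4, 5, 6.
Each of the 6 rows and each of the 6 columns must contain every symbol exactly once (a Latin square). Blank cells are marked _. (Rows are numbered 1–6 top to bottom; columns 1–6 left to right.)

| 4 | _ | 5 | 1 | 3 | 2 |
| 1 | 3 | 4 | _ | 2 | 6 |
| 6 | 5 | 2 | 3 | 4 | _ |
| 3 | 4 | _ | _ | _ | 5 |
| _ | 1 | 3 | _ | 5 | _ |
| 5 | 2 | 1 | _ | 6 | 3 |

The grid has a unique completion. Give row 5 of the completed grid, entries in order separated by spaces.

Row 5, column 1: row 5 has {1, 3, 5} and column 1 has {1, 3, 4, 5, 6}, leaving only 2.
Row 5, column 6: row 5 has {1, 2, 3, 5} and column 6 has {2, 3, 5, 6}, leaving only 4.
Row 5, column 4: row 5 has {1, 2, 3, 4, 5} and column 4 has {1, 3}, leaving only 6.
So row 5 reads: 2 1 3 6 5 4.

2 1 3 6 5 4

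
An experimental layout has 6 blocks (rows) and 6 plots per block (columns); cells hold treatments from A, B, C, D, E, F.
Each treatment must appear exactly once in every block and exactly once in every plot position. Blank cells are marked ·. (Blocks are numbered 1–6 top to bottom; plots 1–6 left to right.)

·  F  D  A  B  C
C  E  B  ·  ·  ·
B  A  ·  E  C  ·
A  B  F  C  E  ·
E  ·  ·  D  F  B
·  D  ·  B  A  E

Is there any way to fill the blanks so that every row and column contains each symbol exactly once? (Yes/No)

No

Block 1, plot 1: block 1 together with plot 1 already contain {A, B, C, D, E, F} — every symbol — so nothing can go there. The grid has no valid completion.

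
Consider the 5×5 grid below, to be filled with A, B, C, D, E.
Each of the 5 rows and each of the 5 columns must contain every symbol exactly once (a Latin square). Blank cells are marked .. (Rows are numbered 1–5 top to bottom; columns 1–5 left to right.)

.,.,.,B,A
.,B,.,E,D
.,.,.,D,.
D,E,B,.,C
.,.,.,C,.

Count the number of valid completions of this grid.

5

Row 1, column 1: eliminating its row and column leaves {C, E}.
Row 1, column 2: eliminating its row and column leaves {C, D}.
Row 1, column 3: eliminating its row and column leaves {C, D, E}.
Row 2, column 1: eliminating its row and column leaves {A, C}.
Row 2, column 3: eliminating its row and column leaves {A, C}.
Row 3, column 1: eliminating its row and column leaves {A, B, C, E}.
Row 3, column 2: eliminating its row and column leaves {A, C}.
Row 3, column 3: eliminating its row and column leaves {A, C, E}.
Row 3, column 5: eliminating its row and column leaves {B, E}.
Row 4, column 4: eliminating its row and column leaves {A}.
Row 5, column 1: eliminating its row and column leaves {A, B, E}.
Row 5, column 2: eliminating its row and column leaves {A, D}.
Row 5, column 3: eliminating its row and column leaves {A, D, E}.
Row 5, column 5: eliminating its row and column leaves {B, E}.
Enumerating the assignments across these blanks that avoid any row or column repeat gives 5 completions.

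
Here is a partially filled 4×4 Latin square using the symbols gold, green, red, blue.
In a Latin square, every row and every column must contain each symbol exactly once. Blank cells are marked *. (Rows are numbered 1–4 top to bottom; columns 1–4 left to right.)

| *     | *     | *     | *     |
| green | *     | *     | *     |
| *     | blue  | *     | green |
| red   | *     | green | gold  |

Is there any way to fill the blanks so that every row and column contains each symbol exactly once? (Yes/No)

No

Row 4, column 2: row 4 together with column 2 already contain {gold, green, red, blue} — every symbol — so nothing can go there. The grid has no valid completion.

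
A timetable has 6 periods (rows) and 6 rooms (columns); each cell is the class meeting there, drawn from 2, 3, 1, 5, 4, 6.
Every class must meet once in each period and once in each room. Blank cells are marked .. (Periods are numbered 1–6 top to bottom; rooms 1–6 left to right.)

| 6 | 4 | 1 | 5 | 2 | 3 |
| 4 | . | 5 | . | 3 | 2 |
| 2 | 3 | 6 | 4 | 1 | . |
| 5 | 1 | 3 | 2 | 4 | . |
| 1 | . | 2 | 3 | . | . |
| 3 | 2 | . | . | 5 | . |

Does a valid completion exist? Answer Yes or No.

No period or room among the givens repeats a symbol, and propagating forced cells runs into no contradiction.
One valid completion exists (for instance, 6 4 1 5 2 3 / 4 6 5 1 3 2 / 2 3 6 4 1 5 / 5 1 3 2 4 6 / 1 5 2 3 6 4 / 3 2 4 6 5 1).

Yes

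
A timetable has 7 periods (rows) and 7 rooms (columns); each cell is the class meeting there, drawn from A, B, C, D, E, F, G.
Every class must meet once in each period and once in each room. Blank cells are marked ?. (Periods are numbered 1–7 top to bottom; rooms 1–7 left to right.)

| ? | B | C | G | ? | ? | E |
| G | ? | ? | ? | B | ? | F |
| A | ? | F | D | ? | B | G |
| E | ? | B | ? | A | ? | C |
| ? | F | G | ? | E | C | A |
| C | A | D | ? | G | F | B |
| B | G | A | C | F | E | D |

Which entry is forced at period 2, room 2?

Period 1, room 5: period 1 has {B, C, E, G} and room 5 has {A, B, E, F, G}, leaving only D.
Period 1, room 1: period 1 has {B, C, D, E, G} and room 1 has {A, B, C, E, G}, leaving only F.
Period 1, room 6: period 1 has {B, C, D, E, F, G} and room 6 has {B, C, E, F}, leaving only A.
Period 2, room 3: period 2 has {B, F, G} and room 3 has {A, B, C, D, F, G}, leaving only E.
Period 2, room 4: period 2 has {B, E, F, G} and room 4 has {C, D, G}, leaving only A.
Period 2, room 6: period 2 has {A, B, E, F, G} and room 6 has {A, B, C, E, F}, leaving only D.
Period 2 already has {A, B, D, E, F, G} and room 2 already has {A, B, F, G}, so period 2, room 2 must be C.

C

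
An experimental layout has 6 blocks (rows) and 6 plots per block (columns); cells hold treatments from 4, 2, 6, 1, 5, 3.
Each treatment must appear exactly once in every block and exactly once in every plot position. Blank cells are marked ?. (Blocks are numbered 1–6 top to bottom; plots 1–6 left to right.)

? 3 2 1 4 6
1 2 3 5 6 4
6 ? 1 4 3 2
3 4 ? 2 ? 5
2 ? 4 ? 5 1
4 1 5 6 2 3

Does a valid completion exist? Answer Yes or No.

Yes

No block or plot among the givens repeats a symbol, and propagating forced cells runs into no contradiction.
One valid completion exists (for instance, 5 3 2 1 4 6 / 1 2 3 5 6 4 / 6 5 1 4 3 2 / 3 4 6 2 1 5 / 2 6 4 3 5 1 / 4 1 5 6 2 3).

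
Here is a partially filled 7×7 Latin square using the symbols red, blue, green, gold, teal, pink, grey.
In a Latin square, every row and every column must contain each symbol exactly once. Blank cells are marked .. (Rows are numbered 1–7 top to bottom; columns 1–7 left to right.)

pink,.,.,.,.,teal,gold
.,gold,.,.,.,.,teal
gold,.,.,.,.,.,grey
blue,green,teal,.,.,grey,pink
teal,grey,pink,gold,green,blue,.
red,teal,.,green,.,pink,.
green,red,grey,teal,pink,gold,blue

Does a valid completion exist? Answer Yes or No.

Row 6, column 7: row 6 together with column 7 already contain {red, blue, green, gold, teal, pink, grey} — every symbol — so nothing can go there. The grid has no valid completion.

No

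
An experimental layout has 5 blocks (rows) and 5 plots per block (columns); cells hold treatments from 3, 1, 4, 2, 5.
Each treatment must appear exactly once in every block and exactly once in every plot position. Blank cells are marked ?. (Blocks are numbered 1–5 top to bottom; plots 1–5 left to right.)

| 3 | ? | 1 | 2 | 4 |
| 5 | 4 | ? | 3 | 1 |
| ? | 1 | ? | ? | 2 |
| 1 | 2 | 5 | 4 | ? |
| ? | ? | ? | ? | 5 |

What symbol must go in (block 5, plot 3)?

4

Block 1, plot 2: block 1 has {3, 1, 4, 2} and plot 2 has {1, 4, 2}, leaving only 5.
Block 2, plot 3: block 2 has {3, 1, 4, 5} and plot 3 has {1, 5}, leaving only 2.
Block 3, plot 1: block 3 has {1, 2} and plot 1 has {3, 1, 5}, leaving only 4.
Block 3, plot 3: block 3 has {1, 4, 2} and plot 3 has {1, 2, 5}, leaving only 3.
Block 5 already has {5} and plot 3 already has {3, 1, 2, 5}, so block 5, plot 3 must be 4.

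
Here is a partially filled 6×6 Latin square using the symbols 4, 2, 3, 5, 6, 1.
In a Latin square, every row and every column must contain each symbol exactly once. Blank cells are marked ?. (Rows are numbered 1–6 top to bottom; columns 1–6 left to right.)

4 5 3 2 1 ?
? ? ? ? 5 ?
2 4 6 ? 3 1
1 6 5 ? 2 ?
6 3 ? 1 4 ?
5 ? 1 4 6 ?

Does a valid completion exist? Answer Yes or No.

No row or column among the givens repeats a symbol, and propagating forced cells runs into no contradiction.
One valid completion exists (for instance, 4 5 3 2 1 6 / 3 1 4 6 5 2 / 2 4 6 5 3 1 / 1 6 5 3 2 4 / 6 3 2 1 4 5 / 5 2 1 4 6 3).

Yes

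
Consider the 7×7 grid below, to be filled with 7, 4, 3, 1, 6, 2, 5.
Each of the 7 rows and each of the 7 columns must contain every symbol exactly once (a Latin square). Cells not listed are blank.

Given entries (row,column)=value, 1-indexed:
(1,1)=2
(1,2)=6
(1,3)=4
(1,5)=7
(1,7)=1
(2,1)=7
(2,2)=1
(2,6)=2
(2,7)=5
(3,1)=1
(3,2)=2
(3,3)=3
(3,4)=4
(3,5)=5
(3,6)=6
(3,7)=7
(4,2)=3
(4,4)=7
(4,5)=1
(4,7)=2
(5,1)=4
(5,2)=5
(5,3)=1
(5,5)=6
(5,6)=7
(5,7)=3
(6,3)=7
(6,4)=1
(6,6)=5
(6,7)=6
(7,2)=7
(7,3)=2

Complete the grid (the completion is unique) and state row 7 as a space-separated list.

5 7 2 6 3 1 4

Row 7, column 7: row 7 has {7, 2} and column 7 has {7, 3, 1, 6, 2, 5}, leaving only 4.
Row 7, column 5: row 7 has {7, 4, 2} and column 5 has {7, 1, 6, 5}, leaving only 3.
Row 7, column 6: row 7 has {7, 4, 3, 2} and column 6 has {7, 6, 2, 5}, leaving only 1.
Row 1, column 6: row 1 has {7, 4, 1, 6, 2} and column 6 has {7, 1, 6, 2, 5}, leaving only 3.
Row 1, column 4: row 1 has {7, 4, 3, 1, 6, 2} and column 4 has {7, 4, 1}, leaving only 5.
Row 7, column 4: row 7 has {7, 4, 3, 1, 2} and column 4 has {7, 4, 1, 5}, leaving only 6.
Row 7, column 1: row 7 has {7, 4, 3, 1, 6, 2} and column 1 has {7, 4, 1, 2}, leaving only 5.
So row 7 reads: 5 7 2 6 3 1 4.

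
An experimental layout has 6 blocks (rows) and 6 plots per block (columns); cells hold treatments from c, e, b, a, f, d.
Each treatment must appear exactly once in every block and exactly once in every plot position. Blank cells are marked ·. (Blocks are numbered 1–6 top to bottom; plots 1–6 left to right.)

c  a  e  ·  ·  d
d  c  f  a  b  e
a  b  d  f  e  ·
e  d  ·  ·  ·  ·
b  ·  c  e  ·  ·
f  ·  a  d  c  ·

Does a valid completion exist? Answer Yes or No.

No block or plot among the givens repeats a symbol, and propagating forced cells runs into no contradiction.
One valid completion exists (for instance, c a e b f d / d c f a b e / a b d f e c / e d b c a f / b f c e d a / f e a d c b).

Yes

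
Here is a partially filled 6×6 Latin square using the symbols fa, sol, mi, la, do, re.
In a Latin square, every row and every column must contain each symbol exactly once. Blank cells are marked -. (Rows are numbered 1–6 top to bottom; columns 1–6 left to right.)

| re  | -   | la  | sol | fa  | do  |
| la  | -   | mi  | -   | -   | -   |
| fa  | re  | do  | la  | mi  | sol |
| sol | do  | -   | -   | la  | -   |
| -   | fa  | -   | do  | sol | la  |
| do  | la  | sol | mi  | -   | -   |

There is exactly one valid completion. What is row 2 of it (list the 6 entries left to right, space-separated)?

Row 2, column 2: row 2 has {mi, la} and column 2 has {fa, la, do, re}, leaving only sol.
Row 1, column 2: row 1 has {fa, sol, la, do, re} and column 2 has {fa, sol, la, do, re}, leaving only mi.
Row 5, column 1: row 5 has {fa, sol, la, do} and column 1 has {fa, sol, la, do, re}, leaving only mi.
Row 5, column 3: row 5 has {fa, sol, mi, la, do} and column 3 has {sol, mi, la, do}, leaving only re.
Row 4, column 3: row 4 has {sol, la, do} and column 3 has {sol, mi, la, do, re}, leaving only fa.
Row 4, column 4: row 4 has {fa, sol, la, do} and column 4 has {sol, mi, la, do}, leaving only re.
Row 2, column 4: row 2 has {sol, mi, la} and column 4 has {sol, mi, la, do, re}, leaving only fa.
Row 2, column 6: row 2 has {fa, sol, mi, la} and column 6 has {sol, la, do}, leaving only re.
Row 2, column 5: row 2 has {fa, sol, mi, la, re} and column 5 has {fa, sol, mi, la}, leaving only do.
So row 2 reads: la sol mi fa do re.

la sol mi fa do re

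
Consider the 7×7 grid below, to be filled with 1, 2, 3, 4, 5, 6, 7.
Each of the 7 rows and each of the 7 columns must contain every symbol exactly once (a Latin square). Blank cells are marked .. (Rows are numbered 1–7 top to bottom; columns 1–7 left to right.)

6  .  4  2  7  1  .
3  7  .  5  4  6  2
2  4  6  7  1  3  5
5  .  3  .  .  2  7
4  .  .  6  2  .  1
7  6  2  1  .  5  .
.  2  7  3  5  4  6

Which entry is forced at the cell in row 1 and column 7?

Row 1 already has {1, 2, 4, 6, 7} and column 7 already has {1, 2, 5, 6, 7}, so row 1, column 7 must be 3.

3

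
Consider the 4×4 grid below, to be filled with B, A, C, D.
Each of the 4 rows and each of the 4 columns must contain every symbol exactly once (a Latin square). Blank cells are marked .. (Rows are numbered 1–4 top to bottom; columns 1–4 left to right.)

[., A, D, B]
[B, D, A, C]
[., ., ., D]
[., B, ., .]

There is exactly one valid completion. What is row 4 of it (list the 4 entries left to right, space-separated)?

D B C A

Row 4, column 3: row 4 has {B} and column 3 has {A, D}, leaving only C.
Row 4, column 4: row 4 has {B, C} and column 4 has {B, C, D}, leaving only A.
Row 4, column 1: row 4 has {B, A, C} and column 1 has {B}, leaving only D.
So row 4 reads: D B C A.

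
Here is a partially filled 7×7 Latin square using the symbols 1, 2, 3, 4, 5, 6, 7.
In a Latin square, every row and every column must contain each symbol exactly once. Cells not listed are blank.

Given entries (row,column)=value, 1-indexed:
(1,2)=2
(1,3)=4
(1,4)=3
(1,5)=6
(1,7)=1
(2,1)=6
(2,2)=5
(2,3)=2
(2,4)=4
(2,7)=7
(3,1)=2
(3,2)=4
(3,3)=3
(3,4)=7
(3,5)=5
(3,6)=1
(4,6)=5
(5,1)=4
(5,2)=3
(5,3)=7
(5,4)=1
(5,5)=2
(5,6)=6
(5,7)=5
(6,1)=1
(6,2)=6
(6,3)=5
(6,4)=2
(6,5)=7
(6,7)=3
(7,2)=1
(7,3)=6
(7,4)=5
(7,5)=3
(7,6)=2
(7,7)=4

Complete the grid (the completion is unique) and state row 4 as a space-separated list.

Row 4, column 2: row 4 has {5} and column 2 has {1, 2, 3, 4, 5, 6}, leaving only 7.
Row 4, column 1: row 4 has {5, 7} and column 1 has {1, 2, 4, 6}, leaving only 3.
Row 4, column 3: row 4 has {3, 5, 7} and column 3 has {2, 3, 4, 5, 6, 7}, leaving only 1.
Row 4, column 4: row 4 has {1, 3, 5, 7} and column 4 has {1, 2, 3, 4, 5, 7}, leaving only 6.
Row 4, column 5: row 4 has {1, 3, 5, 6, 7} and column 5 has {2, 3, 5, 6, 7}, leaving only 4.
Row 4, column 7: row 4 has {1, 3, 4, 5, 6, 7} and column 7 has {1, 3, 4, 5, 7}, leaving only 2.
So row 4 reads: 3 7 1 6 4 5 2.

3 7 1 6 4 5 2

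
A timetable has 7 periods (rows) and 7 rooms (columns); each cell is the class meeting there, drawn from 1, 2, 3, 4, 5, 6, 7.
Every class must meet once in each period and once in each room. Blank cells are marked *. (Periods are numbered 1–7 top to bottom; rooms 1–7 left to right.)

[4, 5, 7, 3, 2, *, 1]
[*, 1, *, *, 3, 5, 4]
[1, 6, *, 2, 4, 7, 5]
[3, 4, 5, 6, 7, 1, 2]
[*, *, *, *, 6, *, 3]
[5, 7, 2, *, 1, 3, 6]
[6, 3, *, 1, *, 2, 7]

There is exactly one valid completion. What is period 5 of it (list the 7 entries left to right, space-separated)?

Period 5, room 2: period 5 has {3, 6} and room 2 has {1, 3, 4, 5, 6, 7}, leaving only 2.
Period 5, room 1: period 5 has {2, 3, 6} and room 1 has {1, 3, 4, 5, 6}, leaving only 7.
Period 5, room 6: period 5 has {2, 3, 6, 7} and room 6 has {1, 2, 3, 5, 7}, leaving only 4.
Period 5, room 3: period 5 has {2, 3, 4, 6, 7} and room 3 has {2, 5, 7}, leaving only 1.
Period 5, room 4: period 5 has {1, 2, 3, 4, 6, 7} and room 4 has {1, 2, 3, 6}, leaving only 5.
So period 5 reads: 7 2 1 5 6 4 3.

7 2 1 5 6 4 3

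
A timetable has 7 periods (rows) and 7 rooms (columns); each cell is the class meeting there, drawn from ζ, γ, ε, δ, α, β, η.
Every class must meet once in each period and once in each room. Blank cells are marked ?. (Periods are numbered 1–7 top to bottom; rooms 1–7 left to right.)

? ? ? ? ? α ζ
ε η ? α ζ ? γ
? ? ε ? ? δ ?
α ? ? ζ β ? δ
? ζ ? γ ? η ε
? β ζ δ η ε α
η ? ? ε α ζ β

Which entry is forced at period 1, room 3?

β

Period 2, room 6: period 2 has {ζ, γ, ε, α, η} and room 6 has {ζ, ε, δ, α, η}, leaving only β.
Period 2, room 3: period 2 has {ζ, γ, ε, α, β, η} and room 3 has {ζ, ε}, leaving only δ.
Period 3, room 5: period 3 has {ε, δ} and room 5 has {ζ, α, β, η}, leaving only γ.
Period 3, room 2: period 3 has {γ, ε, δ} and room 2 has {ζ, β, η}, leaving only α.
Period 3, room 7: period 3 has {γ, ε, δ, α} and room 7 has {ζ, γ, ε, δ, α, β}, leaving only η.
Period 3, room 4: period 3 has {γ, ε, δ, α, η} and room 4 has {ζ, γ, ε, δ, α}, leaving only β.
Period 1, room 4: period 1 has {ζ, α} and room 4 has {ζ, γ, ε, δ, α, β}, leaving only η.
Period 3, room 1: period 3 has {γ, ε, δ, α, β, η} and room 1 has {ε, α, η}, leaving only ζ.
Period 4, room 6: period 4 has {ζ, δ, α, β} and room 6 has {ζ, ε, δ, α, β, η}, leaving only γ.
Period 4, room 2: period 4 has {ζ, γ, δ, α, β} and room 2 has {ζ, α, β, η}, leaving only ε.
Period 4, room 3: period 4 has {ζ, γ, ε, δ, α, β} and room 3 has {ζ, ε, δ}, leaving only η.
Period 5, room 5: period 5 has {ζ, γ, ε, η} and room 5 has {ζ, γ, α, β, η}, leaving only δ.
Period 1, room 5: period 1 has {ζ, α, η} and room 5 has {ζ, γ, δ, α, β, η}, leaving only ε.
Period 5, room 1: period 5 has {ζ, γ, ε, δ, η} and room 1 has {ζ, ε, α, η}, leaving only β.
Period 5, room 3: period 5 has {ζ, γ, ε, δ, β, η} and room 3 has {ζ, ε, δ, η}, leaving only α.
Period 6, room 1: period 6 has {ζ, ε, δ, α, β, η} and room 1 has {ζ, ε, α, β, η}, leaving only γ.
Period 1, room 1: period 1 has {ζ, ε, α, η} and room 1 has {ζ, γ, ε, α, β, η}, leaving only δ.
Period 1, room 2: period 1 has {ζ, ε, δ, α, η} and room 2 has {ζ, ε, α, β, η}, leaving only γ.
Period 1 already has {ζ, γ, ε, δ, α, η} and room 3 already has {ζ, ε, δ, α, η}, so period 1, room 3 must be β.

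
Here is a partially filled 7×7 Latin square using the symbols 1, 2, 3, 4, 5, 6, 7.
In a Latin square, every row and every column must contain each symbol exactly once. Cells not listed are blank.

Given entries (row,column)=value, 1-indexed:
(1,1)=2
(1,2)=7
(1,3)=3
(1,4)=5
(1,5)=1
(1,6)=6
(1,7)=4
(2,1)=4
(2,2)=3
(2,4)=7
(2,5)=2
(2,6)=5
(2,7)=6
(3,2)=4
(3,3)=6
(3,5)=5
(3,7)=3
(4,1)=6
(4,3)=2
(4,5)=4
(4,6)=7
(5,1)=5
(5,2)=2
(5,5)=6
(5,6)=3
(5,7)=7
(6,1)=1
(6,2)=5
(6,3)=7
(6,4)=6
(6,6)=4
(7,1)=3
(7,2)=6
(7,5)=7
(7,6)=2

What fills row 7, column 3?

5

Row 2, column 3: row 2 has {2, 3, 4, 5, 6, 7} and column 3 has {2, 3, 6, 7}, leaving only 1.
Row 3, column 1: row 3 has {3, 4, 5, 6} and column 1 has {1, 2, 3, 4, 5, 6}, leaving only 7.
Row 3, column 6: row 3 has {3, 4, 5, 6, 7} and column 6 has {2, 3, 4, 5, 6, 7}, leaving only 1.
Row 3, column 4: row 3 has {1, 3, 4, 5, 6, 7} and column 4 has {5, 6, 7}, leaving only 2.
Row 4, column 2: row 4 has {2, 4, 6, 7} and column 2 has {2, 3, 4, 5, 6, 7}, leaving only 1.
Row 4, column 4: row 4 has {1, 2, 4, 6, 7} and column 4 has {2, 5, 6, 7}, leaving only 3.
Row 4, column 7: row 4 has {1, 2, 3, 4, 6, 7} and column 7 has {3, 4, 6, 7}, leaving only 5.
Row 5, column 3: row 5 has {2, 3, 5, 6, 7} and column 3 has {1, 2, 3, 6, 7}, leaving only 4.
Row 7 already has {2, 3, 6, 7} and column 3 already has {1, 2, 3, 4, 6, 7}, so row 7, column 3 must be 5.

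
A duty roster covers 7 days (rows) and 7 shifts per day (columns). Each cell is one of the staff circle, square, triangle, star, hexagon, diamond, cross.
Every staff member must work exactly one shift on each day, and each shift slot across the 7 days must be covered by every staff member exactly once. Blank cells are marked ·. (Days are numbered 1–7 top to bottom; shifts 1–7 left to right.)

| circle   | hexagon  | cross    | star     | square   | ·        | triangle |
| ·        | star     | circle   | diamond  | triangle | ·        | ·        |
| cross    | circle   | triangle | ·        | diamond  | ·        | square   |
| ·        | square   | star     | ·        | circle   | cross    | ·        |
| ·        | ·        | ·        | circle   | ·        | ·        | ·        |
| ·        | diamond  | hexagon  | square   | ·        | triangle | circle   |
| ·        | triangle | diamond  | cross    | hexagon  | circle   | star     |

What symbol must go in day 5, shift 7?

Day 1, shift 6: day 1 has {circle, square, triangle, star, hexagon, cross} and shift 6 has {circle, triangle, cross}, leaving only diamond.
Day 3, shift 4: day 3 has {circle, square, triangle, diamond, cross} and shift 4 has {circle, square, star, diamond, cross}, leaving only hexagon.
Day 3, shift 6: day 3 has {circle, square, triangle, hexagon, diamond, cross} and shift 6 has {circle, triangle, diamond, cross}, leaving only star.
Day 4, shift 4: day 4 has {circle, square, star, cross} and shift 4 has {circle, square, star, hexagon, diamond, cross}, leaving only triangle.
Day 5, shift 2: day 5 has {circle} and shift 2 has {circle, square, triangle, star, hexagon, diamond}, leaving only cross.
Day 5, shift 3: day 5 has {circle, cross} and shift 3 has {circle, triangle, star, hexagon, diamond, cross}, leaving only square.
Day 5, shift 5: day 5 has {circle, square, cross} and shift 5 has {circle, square, triangle, hexagon, diamond}, leaving only star.
Day 5, shift 6: day 5 has {circle, square, star, cross} and shift 6 has {circle, triangle, star, diamond, cross}, leaving only hexagon.
Day 5 already has {circle, square, star, hexagon, cross} and shift 7 already has {circle, square, triangle, star}, so day 5, shift 7 must be diamond.

diamond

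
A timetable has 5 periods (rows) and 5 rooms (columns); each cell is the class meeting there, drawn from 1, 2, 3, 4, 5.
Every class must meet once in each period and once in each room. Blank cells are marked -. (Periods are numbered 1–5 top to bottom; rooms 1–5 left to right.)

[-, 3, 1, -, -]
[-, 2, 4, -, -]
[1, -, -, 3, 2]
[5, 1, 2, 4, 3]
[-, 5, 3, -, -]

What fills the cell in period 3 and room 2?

Period 3 already has {1, 2, 3} and room 2 already has {1, 2, 3, 5}, so period 3, room 2 must be 4.

4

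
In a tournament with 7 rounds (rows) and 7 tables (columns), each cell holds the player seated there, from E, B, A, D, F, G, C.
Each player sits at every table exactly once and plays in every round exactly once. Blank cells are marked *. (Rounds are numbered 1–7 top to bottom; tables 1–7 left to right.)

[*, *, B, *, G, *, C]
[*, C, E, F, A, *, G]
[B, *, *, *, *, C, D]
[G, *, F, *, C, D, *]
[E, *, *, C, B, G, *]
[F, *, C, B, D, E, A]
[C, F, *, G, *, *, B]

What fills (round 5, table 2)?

D

Round 2, table 1: round 2 has {E, A, F, G, C} and table 1 has {E, B, F, G, C}, leaving only D.
Round 1, table 1: round 1 has {B, G, C} and table 1 has {E, B, D, F, G, C}, leaving only A.
Round 1, table 6: round 1 has {B, A, G, C} and table 6 has {E, D, G, C}, leaving only F.
Round 2, table 6: round 2 has {E, A, D, F, G, C} and table 6 has {E, D, F, G, C}, leaving only B.
Round 4, table 7: round 4 has {D, F, G, C} and table 7 has {B, A, D, G, C}, leaving only E.
Round 4, table 4: round 4 has {E, D, F, G, C} and table 4 has {B, F, G, C}, leaving only A.
Round 3, table 4: round 3 has {B, D, C} and table 4 has {B, A, F, G, C}, leaving only E.
Round 1, table 4: round 1 has {B, A, F, G, C} and table 4 has {E, B, A, F, G, C}, leaving only D.
Round 1, table 2: round 1 has {B, A, D, F, G, C} and table 2 has {F, C}, leaving only E.
Round 3, table 5: round 3 has {E, B, D, C} and table 5 has {B, A, D, G, C}, leaving only F.
Round 4, table 2: round 4 has {E, A, D, F, G, C} and table 2 has {E, F, C}, leaving only B.
Round 5, table 7: round 5 has {E, B, G, C} and table 7 has {E, B, A, D, G, C}, leaving only F.
Round 6, table 2: round 6 has {E, B, A, D, F, C} and table 2 has {E, B, F, C}, leaving only G.
Round 3, table 2: round 3 has {E, B, D, F, C} and table 2 has {E, B, F, G, C}, leaving only A.
Round 5 already has {E, B, F, G, C} and table 2 already has {E, B, A, F, G, C}, so round 5, table 2 must be D.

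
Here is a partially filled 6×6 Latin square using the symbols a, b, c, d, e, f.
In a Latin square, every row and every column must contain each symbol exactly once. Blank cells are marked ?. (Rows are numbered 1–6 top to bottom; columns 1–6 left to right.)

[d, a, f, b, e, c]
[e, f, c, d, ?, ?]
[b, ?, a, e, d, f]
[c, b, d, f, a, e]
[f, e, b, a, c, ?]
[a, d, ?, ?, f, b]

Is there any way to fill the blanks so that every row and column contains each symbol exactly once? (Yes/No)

Yes

No row or column among the givens repeats a symbol, and propagating forced cells runs into no contradiction.
One valid completion exists (for instance, d a f b e c / e f c d b a / b c a e d f / c b d f a e / f e b a c d / a d e c f b).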